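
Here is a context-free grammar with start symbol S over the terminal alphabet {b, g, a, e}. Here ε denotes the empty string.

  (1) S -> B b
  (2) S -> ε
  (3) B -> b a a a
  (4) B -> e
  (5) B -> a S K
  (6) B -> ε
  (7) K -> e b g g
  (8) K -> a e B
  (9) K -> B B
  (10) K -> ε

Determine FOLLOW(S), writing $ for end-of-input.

{$, a, b, e}

FIRST(B) = {ε, a, b, e}
FIRST(S) = {ε, a, b, e}  (via B b)
FIRST(K) = {ε, a, b, e}  (via B B)
FOLLOW(S) includes $ since S is the start symbol.
FOLLOW(S): in B->a S K, S is followed by K with FIRST {ε, a, b, e}; in B->a S K, the suffix after S is nullable, so FOLLOW(S) ⊇ FOLLOW(B) = {a, b, e}. Thus FOLLOW(S) = {$, a, b, e}.
FOLLOW(B): in S->B b, B is followed by b with FIRST {b}; in K->a e B, the suffix after B is empty, so FOLLOW(B) ⊇ FOLLOW(K) = {a, b, e}; in K->B B (occurrence 1), B is followed by B with FIRST {ε, a, b, e}; in K->B B (occurrence 1), the suffix after B is nullable, so FOLLOW(B) ⊇ FOLLOW(K) = {a, b, e}; in K->B B (occurrence 2), the suffix after B is empty, so FOLLOW(B) ⊇ FOLLOW(K) = {a, b, e}. Thus FOLLOW(B) = {a, b, e}.
FOLLOW(K): in B->a S K, the suffix after K is empty, so FOLLOW(K) ⊇ FOLLOW(B) = {a, b, e}. Thus FOLLOW(K) = {a, b, e}.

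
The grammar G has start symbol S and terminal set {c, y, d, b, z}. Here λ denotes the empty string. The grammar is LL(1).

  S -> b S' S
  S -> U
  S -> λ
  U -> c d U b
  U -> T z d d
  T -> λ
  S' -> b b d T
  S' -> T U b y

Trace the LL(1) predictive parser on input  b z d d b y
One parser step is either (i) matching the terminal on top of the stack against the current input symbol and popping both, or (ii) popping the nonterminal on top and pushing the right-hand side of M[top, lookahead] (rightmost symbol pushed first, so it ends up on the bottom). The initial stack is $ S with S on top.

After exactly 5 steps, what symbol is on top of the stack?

     Stack        Input          Action
  1  $ S          b z d d b y $  expand S -> b S' S
  2  $ S S' b     b z d d b y $  match b
  3  $ S S'       z d d b y $    expand S' -> T U b y
  4  $ S y b U T  z d d b y $    expand T -> λ
  5  $ S y b U    z d d b y $    expand U -> T z d d
Stack after step 5: $ S y b d d z T (top = T).

T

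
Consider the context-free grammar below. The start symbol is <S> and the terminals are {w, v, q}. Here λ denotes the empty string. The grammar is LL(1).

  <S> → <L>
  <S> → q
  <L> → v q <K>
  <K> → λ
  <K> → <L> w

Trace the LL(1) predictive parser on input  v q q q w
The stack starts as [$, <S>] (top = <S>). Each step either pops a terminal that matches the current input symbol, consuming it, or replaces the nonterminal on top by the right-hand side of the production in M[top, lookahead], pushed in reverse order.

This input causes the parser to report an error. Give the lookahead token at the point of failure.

step 1: stack=$ <S>  input=v q q q w $  — expand <S> → <L>
step 2: stack=$ <L>  input=v q q q w $  — expand <L> → v q <K>
step 3: stack=$ <K> q v  input=v q q q w $  — match v
step 4: stack=$ <K> q  input=q q q w $  — match q
step 5: stack=$ <K>  input=q q w $  — error: M[<K>, q] is empty

q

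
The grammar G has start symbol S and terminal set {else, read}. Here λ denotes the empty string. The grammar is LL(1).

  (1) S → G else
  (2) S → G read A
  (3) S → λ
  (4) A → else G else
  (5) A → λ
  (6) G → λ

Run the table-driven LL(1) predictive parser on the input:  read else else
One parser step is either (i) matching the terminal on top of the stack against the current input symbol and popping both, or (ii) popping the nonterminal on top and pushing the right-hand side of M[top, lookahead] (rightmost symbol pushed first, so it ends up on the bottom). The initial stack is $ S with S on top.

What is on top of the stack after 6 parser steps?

     Stack          Input             Action
  1  $ S            read else else $  expand S → G read A
  2  $ A read G     read else else $  expand G → λ
  3  $ A read       read else else $  match read
  4  $ A            else else $       expand A → else G else
  5  $ else G else  else else $       match else
  6  $ else G       else $            expand G → λ
Stack after step 6: $ else (top = else).

else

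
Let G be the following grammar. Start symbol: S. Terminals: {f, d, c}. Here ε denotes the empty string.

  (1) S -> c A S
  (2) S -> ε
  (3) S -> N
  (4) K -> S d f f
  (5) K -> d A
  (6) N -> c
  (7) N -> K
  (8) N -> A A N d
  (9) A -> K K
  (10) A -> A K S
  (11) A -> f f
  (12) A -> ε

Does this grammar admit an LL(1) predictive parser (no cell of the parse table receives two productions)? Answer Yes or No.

FIRST(S) = {ε, c, d, f}
FIRST(K) = {c, d, f}
FIRST(N) = {c, d, f}
FIRST(A) = {ε, c, d, f}
FOLLOW(S) = {$, c, d, f}
FOLLOW(K) = {$, c, d, f}
FOLLOW(N) = {$, c, d, f}
FOLLOW(A) = {$, c, d, f}
Cell M[A, c] receives both A -> K K and A -> A K S and A -> ε — the grammar is not LL(1).

No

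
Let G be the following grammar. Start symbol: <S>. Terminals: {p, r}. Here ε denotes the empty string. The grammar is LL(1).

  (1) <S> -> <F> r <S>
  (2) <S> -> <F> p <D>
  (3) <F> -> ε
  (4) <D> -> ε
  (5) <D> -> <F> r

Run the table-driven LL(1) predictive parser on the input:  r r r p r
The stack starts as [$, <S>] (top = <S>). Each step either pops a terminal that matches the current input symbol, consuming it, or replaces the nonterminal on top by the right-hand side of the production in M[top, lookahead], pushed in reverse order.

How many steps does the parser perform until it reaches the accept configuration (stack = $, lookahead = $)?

      Stack        Input        Action
   1  $ <S>        r r r p r $  expand <S> -> <F> r <S>
   2  $ <S> r <F>  r r r p r $  expand <F> -> ε
   3  $ <S> r      r r r p r $  match r
   4  $ <S>        r r p r $    expand <S> -> <F> r <S>
   5  $ <S> r <F>  r r p r $    expand <F> -> ε
   6  $ <S> r      r r p r $    match r
   7  $ <S>        r p r $      expand <S> -> <F> r <S>
   8  $ <S> r <F>  r p r $      expand <F> -> ε
   9  $ <S> r      r p r $      match r
  10  $ <S>        p r $        expand <S> -> <F> p <D>
  11  $ <D> p <F>  p r $        expand <F> -> ε
  12  $ <D> p      p r $        match p
  13  $ <D>        r $          expand <D> -> <F> r
  14  $ r <F>      r $          expand <F> -> ε
  15  $ r          r $          match r
Accept reached after 15 steps.

15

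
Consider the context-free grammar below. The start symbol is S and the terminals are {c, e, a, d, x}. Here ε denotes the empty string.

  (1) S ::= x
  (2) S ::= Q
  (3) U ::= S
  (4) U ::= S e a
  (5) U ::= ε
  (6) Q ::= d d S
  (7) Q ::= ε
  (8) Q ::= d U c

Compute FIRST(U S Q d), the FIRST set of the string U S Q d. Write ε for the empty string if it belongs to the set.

{d, e, x}

FIRST(Q) = {ε, d}
FIRST(S) = {ε, d, x}  (via Q)
FIRST(U) = {ε, d, e, x}  (via S, S e a)
FIRST(U S Q d): take FIRST of each symbol in turn, carrying on past any symbol whose FIRST contains ε; result {d, e, x}.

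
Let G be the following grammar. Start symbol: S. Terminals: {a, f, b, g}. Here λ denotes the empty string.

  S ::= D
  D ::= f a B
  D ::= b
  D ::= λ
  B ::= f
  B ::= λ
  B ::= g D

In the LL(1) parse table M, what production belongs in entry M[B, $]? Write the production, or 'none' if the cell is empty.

B ::= λ

FIRST(D) = {λ, b, f}
FIRST(B) = {λ, f, g}
FIRST(S) = {λ, b, f}  (via D)
FOLLOW(S) includes $ since S is the start symbol.
FOLLOW(D): in S::=D, the suffix after D is empty, so FOLLOW(D) ⊇ FOLLOW(S) = {$}; in B::=g D, the suffix after D is empty, so FOLLOW(D) ⊇ FOLLOW(B) = {$}. Thus FOLLOW(D) = {$}.
FOLLOW(B): in D::=f a B, the suffix after B is empty, so FOLLOW(B) ⊇ FOLLOW(D) = {$}. Thus FOLLOW(B) = {$}.
For B ::= f: FIRST(f) = {f}, so it goes in M[B, t] for t ∈ {f}.
For B ::= λ: FIRST(λ) = {λ}, so it goes in M[B, t] for t ∈ {}; since λ ∈ FIRST, also for every t ∈ FOLLOW(B) = {$}.
For B ::= g D: FIRST(g D) = {g}, so it goes in M[B, t] for t ∈ {g}.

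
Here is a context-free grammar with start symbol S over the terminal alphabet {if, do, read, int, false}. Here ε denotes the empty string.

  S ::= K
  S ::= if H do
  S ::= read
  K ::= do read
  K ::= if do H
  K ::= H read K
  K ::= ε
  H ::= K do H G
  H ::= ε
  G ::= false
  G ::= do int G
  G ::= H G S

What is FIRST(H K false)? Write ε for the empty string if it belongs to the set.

{do, false, if, read}

FIRST(S): from S::=K we get {ε, do, if, read}; from S::=if H do we get {if}; from S::=read we get {read}. So FIRST(S) = {ε, do, if, read}.
FIRST(K): from K::=do read we get {do}; from K::=if do H we get {if}; from K::=H read K we get {do, if, read}; from K::=ε we get {ε}. So FIRST(K) = {ε, do, if, read}.
FIRST(H): from H::=K do H G we get {do, if, read}; from H::=ε we get {ε}. So FIRST(H) = {ε, do, if, read}.
FIRST(G): from G::=false we get {false}; from G::=do int G we get {do}; from G::=H G S we get {do, false, if, read}. So FIRST(G) = {do, false, if, read}.
FIRST(H K false): take FIRST of each symbol in turn, carrying on past any symbol whose FIRST contains ε; result {do, false, if, read}.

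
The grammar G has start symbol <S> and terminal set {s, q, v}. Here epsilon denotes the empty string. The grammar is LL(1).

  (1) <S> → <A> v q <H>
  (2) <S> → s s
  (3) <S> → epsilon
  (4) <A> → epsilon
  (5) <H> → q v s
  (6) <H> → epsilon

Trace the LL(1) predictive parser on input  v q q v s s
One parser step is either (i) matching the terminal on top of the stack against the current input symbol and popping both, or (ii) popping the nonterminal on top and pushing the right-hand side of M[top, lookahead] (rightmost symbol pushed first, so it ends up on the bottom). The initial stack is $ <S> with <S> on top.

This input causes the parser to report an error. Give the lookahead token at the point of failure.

     Stack          Input          Action
  1  $ <S>          v q q v s s $  expand <S> → <A> v q <H>
  2  $ <H> q v <A>  v q q v s s $  expand <A> → epsilon
  3  $ <H> q v      v q q v s s $  match v
  4  $ <H> q        q q v s s $    match q
  5  $ <H>          q v s s $      expand <H> → q v s
  6  $ s v q        q v s s $      match q
  7  $ s v          v s s $        match v
  8  $ s            s s $          match s
  9  $              s $            error: stack empty but input remains

s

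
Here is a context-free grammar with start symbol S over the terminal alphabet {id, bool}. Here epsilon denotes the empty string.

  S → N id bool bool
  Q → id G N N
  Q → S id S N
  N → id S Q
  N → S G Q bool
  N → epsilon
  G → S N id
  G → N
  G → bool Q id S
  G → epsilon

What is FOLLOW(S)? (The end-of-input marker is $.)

{$, bool, id}

FIRST(S) = {id}  (via N id bool bool)
FIRST(Q) = {id}  (via S id S N)
FIRST(N) = {epsilon, id}  (via S G Q bool)
FIRST(G) = {epsilon, bool, id}  (via S N id, N)
FOLLOW(S) includes $ since S is the start symbol.
FOLLOW(S): in Q→S id S N (occurrence 1), S is followed by id S N with FIRST {id}; in Q→S id S N (occurrence 2), S is followed by N with FIRST {epsilon, id}; in Q→S id S N (occurrence 2), the suffix after S is nullable, so FOLLOW(S) ⊇ FOLLOW(Q) = {bool, id}; in N→id S Q, S is followed by Q with FIRST {id}; in N→S G Q bool, S is followed by G Q bool with FIRST {bool, id}; in G→S N id, S is followed by N id with FIRST {id}; in G→bool Q id S, the suffix after S is empty, so FOLLOW(S) ⊇ FOLLOW(G) = {bool, id}. Thus FOLLOW(S) = {$, bool, id}.
FOLLOW(Q): in N→id S Q, the suffix after Q is empty, so FOLLOW(Q) ⊇ FOLLOW(N) = {bool, id}; in N→S G Q bool, Q is followed by bool with FIRST {bool}; in G→bool Q id S, Q is followed by id S with FIRST {id}. Thus FOLLOW(Q) = {bool, id}.
FOLLOW(G): in Q→id G N N, G is followed by N N with FIRST {epsilon, id}; in Q→id G N N, the suffix after G is nullable, so FOLLOW(G) ⊇ FOLLOW(Q) = {bool, id}; in N→S G Q bool, G is followed by Q bool with FIRST {id}. Thus FOLLOW(G) = {bool, id}.
FOLLOW(N): in S→N id bool bool, N is followed by id bool bool with FIRST {id}; in Q→id G N N (occurrence 1), N is followed by N with FIRST {epsilon, id}; in Q→id G N N (occurrence 1), the suffix after N is nullable, so FOLLOW(N) ⊇ FOLLOW(Q) = {bool, id}; in Q→id G N N (occurrence 2), the suffix after N is empty, so FOLLOW(N) ⊇ FOLLOW(Q) = {bool, id}; in Q→S id S N, the suffix after N is empty, so FOLLOW(N) ⊇ FOLLOW(Q) = {bool, id}; in G→S N id, N is followed by id with FIRST {id}; in G→N, the suffix after N is empty, so FOLLOW(N) ⊇ FOLLOW(G) = {bool, id}. Thus FOLLOW(N) = {bool, id}.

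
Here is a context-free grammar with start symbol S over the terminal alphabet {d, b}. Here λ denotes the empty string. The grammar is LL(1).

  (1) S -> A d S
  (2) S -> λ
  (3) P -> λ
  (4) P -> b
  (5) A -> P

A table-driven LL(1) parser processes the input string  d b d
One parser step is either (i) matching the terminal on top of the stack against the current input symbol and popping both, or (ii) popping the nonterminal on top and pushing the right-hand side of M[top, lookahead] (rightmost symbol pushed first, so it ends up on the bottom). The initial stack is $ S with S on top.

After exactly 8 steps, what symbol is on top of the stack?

d

     Stack    Input    Action
  1  $ S      d b d $  expand S -> A d S
  2  $ S d A  d b d $  expand A -> P
  3  $ S d P  d b d $  expand P -> λ
  4  $ S d    d b d $  match d
  5  $ S      b d $    expand S -> A d S
  6  $ S d A  b d $    expand A -> P
  7  $ S d P  b d $    expand P -> b
  8  $ S d b  b d $    match b
Stack after step 8: $ S d (top = d).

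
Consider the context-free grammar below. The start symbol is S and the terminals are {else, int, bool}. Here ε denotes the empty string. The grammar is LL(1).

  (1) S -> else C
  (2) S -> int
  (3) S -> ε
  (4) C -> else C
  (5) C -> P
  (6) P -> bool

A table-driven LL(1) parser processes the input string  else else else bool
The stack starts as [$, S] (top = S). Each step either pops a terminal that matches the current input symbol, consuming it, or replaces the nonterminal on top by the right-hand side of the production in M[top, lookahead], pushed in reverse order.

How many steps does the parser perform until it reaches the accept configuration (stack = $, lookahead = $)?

9

     Stack     Input                  Action
  1  $ S       else else else bool $  expand S -> else C
  2  $ C else  else else else bool $  match else
  3  $ C       else else bool $       expand C -> else C
  4  $ C else  else else bool $       match else
  5  $ C       else bool $            expand C -> else C
  6  $ C else  else bool $            match else
  7  $ C       bool $                 expand C -> P
  8  $ P       bool $                 expand P -> bool
  9  $ bool    bool $                 match bool
Accept reached after 9 steps.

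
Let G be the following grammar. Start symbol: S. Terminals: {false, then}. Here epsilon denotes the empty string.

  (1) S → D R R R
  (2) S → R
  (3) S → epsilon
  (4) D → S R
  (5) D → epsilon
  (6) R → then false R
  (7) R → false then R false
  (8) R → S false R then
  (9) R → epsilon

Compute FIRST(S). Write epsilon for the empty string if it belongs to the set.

{epsilon, false, then}

FIRST(S): from S→D R R R we get {epsilon, false, then}; from S→R we get {epsilon, false, then}; from S→epsilon we get {epsilon}. So FIRST(S) = {epsilon, false, then}.
FIRST(R): from R→then false R we get {then}; from R→false then R false we get {false}; from R→S false R then we get {false, then}; from R→epsilon we get {epsilon}. So FIRST(R) = {epsilon, false, then}.
FIRST(D): from D→S R we get {epsilon, false, then}; from D→epsilon we get {epsilon}. So FIRST(D) = {epsilon, false, then}.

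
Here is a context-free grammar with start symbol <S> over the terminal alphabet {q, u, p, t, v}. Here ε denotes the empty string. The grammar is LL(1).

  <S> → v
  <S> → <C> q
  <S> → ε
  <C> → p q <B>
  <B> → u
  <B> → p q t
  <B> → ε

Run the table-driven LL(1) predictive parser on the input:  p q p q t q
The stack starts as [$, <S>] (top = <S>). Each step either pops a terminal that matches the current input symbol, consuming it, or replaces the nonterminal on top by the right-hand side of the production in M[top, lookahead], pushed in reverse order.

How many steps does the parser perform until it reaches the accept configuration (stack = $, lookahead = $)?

9

step 1: stack=$ <S>  input=p q p q t q $  — expand <S> → <C> q
step 2: stack=$ q <C>  input=p q p q t q $  — expand <C> → p q <B>
step 3: stack=$ q <B> q p  input=p q p q t q $  — match p
step 4: stack=$ q <B> q  input=q p q t q $  — match q
step 5: stack=$ q <B>  input=p q t q $  — expand <B> → p q t
step 6: stack=$ q t q p  input=p q t q $  — match p
step 7: stack=$ q t q  input=q t q $  — match q
step 8: stack=$ q t  input=t q $  — match t
step 9: stack=$ q  input=q $  — match q
Accept reached after 9 steps.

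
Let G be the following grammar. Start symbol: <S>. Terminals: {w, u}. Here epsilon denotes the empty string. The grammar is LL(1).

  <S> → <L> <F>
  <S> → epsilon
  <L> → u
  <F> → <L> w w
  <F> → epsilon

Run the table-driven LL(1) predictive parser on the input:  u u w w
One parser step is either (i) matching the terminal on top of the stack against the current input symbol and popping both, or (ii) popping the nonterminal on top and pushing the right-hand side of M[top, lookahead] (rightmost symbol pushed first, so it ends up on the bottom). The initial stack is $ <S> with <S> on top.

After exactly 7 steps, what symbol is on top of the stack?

w

     Stack      Input      Action
  1  $ <S>      u u w w $  expand <S> → <L> <F>
  2  $ <F> <L>  u u w w $  expand <L> → u
  3  $ <F> u    u u w w $  match u
  4  $ <F>      u w w $    expand <F> → <L> w w
  5  $ w w <L>  u w w $    expand <L> → u
  6  $ w w u    u w w $    match u
  7  $ w w      w w $      match w
Stack after step 7: $ w (top = w).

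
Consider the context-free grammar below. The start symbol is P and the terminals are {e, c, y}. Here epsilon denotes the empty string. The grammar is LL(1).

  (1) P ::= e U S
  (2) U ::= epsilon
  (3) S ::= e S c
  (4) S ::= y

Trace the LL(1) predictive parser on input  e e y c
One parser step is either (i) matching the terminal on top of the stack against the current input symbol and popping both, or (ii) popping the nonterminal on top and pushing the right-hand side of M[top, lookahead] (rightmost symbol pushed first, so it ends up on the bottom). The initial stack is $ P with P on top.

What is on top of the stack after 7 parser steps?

step 1: stack=$ P  input=e e y c $  — expand P ::= e U S
step 2: stack=$ S U e  input=e e y c $  — match e
step 3: stack=$ S U  input=e y c $  — expand U ::= epsilon
step 4: stack=$ S  input=e y c $  — expand S ::= e S c
step 5: stack=$ c S e  input=e y c $  — match e
step 6: stack=$ c S  input=y c $  — expand S ::= y
step 7: stack=$ c y  input=y c $  — match y
Stack after step 7: $ c (top = c).

c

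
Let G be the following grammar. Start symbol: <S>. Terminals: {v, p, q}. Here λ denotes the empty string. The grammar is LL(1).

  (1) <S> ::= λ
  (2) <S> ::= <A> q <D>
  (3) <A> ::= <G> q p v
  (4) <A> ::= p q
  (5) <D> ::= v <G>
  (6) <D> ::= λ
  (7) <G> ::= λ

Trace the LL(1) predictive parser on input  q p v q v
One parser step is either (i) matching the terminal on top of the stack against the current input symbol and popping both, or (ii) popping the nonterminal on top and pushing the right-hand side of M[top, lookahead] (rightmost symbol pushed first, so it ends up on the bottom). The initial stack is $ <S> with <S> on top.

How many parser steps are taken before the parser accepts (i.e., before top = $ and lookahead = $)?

      Stack              Input        Action
   1  $ <S>              q p v q v $  expand <S> ::= <A> q <D>
   2  $ <D> q <A>        q p v q v $  expand <A> ::= <G> q p v
   3  $ <D> q v p q <G>  q p v q v $  expand <G> ::= λ
   4  $ <D> q v p q      q p v q v $  match q
   5  $ <D> q v p        p v q v $    match p
   6  $ <D> q v          v q v $      match v
   7  $ <D> q            q v $        match q
   8  $ <D>              v $          expand <D> ::= v <G>
   9  $ <G> v            v $          match v
  10  $ <G>              $            expand <G> ::= λ
Accept reached after 10 steps.

10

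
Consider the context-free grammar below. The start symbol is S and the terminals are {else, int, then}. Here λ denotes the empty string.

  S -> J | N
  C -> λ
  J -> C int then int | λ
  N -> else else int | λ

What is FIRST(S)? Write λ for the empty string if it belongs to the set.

{λ, else, int}

FIRST(C) = {λ}
FIRST(N) = {λ, else}
FIRST(J) = {λ, int}  (via C int then int)
FIRST(S) = {λ, else, int}  (via J, N)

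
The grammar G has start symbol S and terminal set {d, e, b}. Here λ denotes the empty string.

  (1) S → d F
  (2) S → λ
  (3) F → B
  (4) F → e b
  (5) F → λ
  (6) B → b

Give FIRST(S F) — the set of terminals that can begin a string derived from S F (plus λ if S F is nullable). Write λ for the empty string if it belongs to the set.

FIRST(S): from S→d F we get {d}; from S→λ we get {λ}. So FIRST(S) = {λ, d}.
FIRST(B): from B→b we get {b}. So FIRST(B) = {b}.
FIRST(F): from F→B we get {b}; from F→e b we get {e}; from F→λ we get {λ}. So FIRST(F) = {λ, b, e}.
FIRST(S F): take FIRST of each symbol in turn, carrying on past any symbol whose FIRST contains λ; result {λ, b, d, e}.

{λ, b, d, e}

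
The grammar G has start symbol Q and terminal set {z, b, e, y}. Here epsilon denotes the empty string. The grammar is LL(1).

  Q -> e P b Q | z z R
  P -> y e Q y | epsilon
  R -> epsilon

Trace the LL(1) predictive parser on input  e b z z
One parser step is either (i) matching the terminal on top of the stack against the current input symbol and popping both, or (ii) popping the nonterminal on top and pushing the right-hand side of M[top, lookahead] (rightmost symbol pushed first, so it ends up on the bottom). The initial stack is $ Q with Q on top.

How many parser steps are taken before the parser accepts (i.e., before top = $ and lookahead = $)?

step 1: stack=$ Q  input=e b z z $  — expand Q -> e P b Q
step 2: stack=$ Q b P e  input=e b z z $  — match e
step 3: stack=$ Q b P  input=b z z $  — expand P -> epsilon
step 4: stack=$ Q b  input=b z z $  — match b
step 5: stack=$ Q  input=z z $  — expand Q -> z z R
step 6: stack=$ R z z  input=z z $  — match z
step 7: stack=$ R z  input=z $  — match z
step 8: stack=$ R  input=$  — expand R -> epsilon
Accept reached after 8 steps.

8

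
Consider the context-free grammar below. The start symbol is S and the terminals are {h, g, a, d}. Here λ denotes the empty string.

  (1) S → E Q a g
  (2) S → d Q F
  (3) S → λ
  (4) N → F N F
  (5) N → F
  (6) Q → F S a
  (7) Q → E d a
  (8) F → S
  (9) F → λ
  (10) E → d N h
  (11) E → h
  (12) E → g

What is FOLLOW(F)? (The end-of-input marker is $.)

FIRST(E) = {d, g, h}
FIRST(S) = {λ, d, g, h}  (via E Q a g)
FIRST(F) = {λ, d, g, h}  (via S)
FIRST(N) = {λ, d, g, h}  (via F N F, F)
FIRST(Q) = {a, d, g, h}  (via F S a, E d a)
FOLLOW(S) includes $ since S is the start symbol.
FOLLOW(N): in N→F N F, N is followed by F with FIRST {λ, d, g, h}; in N→F N F, the suffix after N is nullable (adds nothing new); in E→d N h, N is followed by h with FIRST {h}. Thus FOLLOW(N) = {d, g, h}.
FOLLOW(E): in S→E Q a g, E is followed by Q a g with FIRST {a, d, g, h}; in Q→E d a, E is followed by d a with FIRST {d}. Thus FOLLOW(E) = {a, d, g, h}.
FOLLOW(S): in Q→F S a, S is followed by a with FIRST {a}; in F→S, the suffix after S is empty, so FOLLOW(S) ⊇ FOLLOW(F) = {$, a, d, g, h}. Thus FOLLOW(S) = {$, a, d, g, h}.
FOLLOW(Q): in S→E Q a g, Q is followed by a g with FIRST {a}; in S→d Q F, Q is followed by F with FIRST {λ, d, g, h}; in S→d Q F, the suffix after Q is nullable, so FOLLOW(Q) ⊇ FOLLOW(S) = {$, a, d, g, h}. Thus FOLLOW(Q) = {$, a, d, g, h}.
FOLLOW(F): in S→d Q F, the suffix after F is empty, so FOLLOW(F) ⊇ FOLLOW(S) = {$, a, d, g, h}; in N→F N F (occurrence 1), F is followed by N F with FIRST {λ, d, g, h}; in N→F N F (occurrence 1), the suffix after F is nullable, so FOLLOW(F) ⊇ FOLLOW(N) = {d, g, h}; in N→F N F (occurrence 2), the suffix after F is empty, so FOLLOW(F) ⊇ FOLLOW(N) = {d, g, h}; in N→F, the suffix after F is empty, so FOLLOW(F) ⊇ FOLLOW(N) = {d, g, h}; in Q→F S a, F is followed by S a with FIRST {a, d, g, h}. Thus FOLLOW(F) = {$, a, d, g, h}.

{$, a, d, g, h}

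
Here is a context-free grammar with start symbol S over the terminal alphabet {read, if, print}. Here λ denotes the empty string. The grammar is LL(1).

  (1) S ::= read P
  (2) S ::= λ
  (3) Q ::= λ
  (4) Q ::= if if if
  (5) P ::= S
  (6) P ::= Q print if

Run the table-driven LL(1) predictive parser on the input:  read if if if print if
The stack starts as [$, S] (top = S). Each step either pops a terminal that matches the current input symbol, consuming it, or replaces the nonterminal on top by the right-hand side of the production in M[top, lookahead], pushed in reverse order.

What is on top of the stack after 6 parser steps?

     Stack                Input                     Action
  1  $ S                  read if if if print if $  expand S ::= read P
  2  $ P read             read if if if print if $  match read
  3  $ P                  if if if print if $       expand P ::= Q print if
  4  $ if print Q         if if if print if $       expand Q ::= if if if
  5  $ if print if if if  if if if print if $       match if
  6  $ if print if if     if if print if $          match if
Stack after step 6: $ if print if (top = if).

if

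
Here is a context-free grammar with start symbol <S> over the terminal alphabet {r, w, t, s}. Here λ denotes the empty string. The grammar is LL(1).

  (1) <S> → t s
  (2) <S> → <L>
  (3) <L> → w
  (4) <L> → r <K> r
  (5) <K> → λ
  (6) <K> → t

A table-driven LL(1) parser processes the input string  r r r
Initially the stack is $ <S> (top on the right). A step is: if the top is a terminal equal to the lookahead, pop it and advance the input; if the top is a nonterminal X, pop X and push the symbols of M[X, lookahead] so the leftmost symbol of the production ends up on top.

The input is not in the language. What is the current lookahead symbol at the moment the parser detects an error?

r

     Stack      Input    Action
  1  $ <S>      r r r $  expand <S> → <L>
  2  $ <L>      r r r $  expand <L> → r <K> r
  3  $ r <K> r  r r r $  match r
  4  $ r <K>    r r $    expand <K> → λ
  5  $ r        r r $    match r
  6  $          r $      error: stack empty but input remains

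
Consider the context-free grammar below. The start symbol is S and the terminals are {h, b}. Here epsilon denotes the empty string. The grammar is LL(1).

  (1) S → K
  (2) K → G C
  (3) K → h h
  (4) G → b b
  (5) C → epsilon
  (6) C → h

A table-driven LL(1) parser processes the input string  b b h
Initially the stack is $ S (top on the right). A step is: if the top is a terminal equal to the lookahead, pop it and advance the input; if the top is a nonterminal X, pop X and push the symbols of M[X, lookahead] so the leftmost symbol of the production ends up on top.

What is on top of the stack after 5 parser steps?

     Stack    Input    Action
  1  $ S      b b h $  expand S → K
  2  $ K      b b h $  expand K → G C
  3  $ C G    b b h $  expand G → b b
  4  $ C b b  b b h $  match b
  5  $ C b    b h $    match b
Stack after step 5: $ C (top = C).

C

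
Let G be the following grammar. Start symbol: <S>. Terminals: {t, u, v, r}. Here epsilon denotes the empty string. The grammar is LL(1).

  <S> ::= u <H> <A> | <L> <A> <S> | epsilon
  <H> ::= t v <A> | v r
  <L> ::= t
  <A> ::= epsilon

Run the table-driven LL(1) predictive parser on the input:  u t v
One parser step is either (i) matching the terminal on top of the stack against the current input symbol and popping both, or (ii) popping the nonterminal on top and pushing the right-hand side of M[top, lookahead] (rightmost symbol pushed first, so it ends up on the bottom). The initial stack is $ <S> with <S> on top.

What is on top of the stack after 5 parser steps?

<A>

step 1: stack=$ <S>  input=u t v $  — expand <S> ::= u <H> <A>
step 2: stack=$ <A> <H> u  input=u t v $  — match u
step 3: stack=$ <A> <H>  input=t v $  — expand <H> ::= t v <A>
step 4: stack=$ <A> <A> v t  input=t v $  — match t
step 5: stack=$ <A> <A> v  input=v $  — match v
Stack after step 5: $ <A> <A> (top = <A>).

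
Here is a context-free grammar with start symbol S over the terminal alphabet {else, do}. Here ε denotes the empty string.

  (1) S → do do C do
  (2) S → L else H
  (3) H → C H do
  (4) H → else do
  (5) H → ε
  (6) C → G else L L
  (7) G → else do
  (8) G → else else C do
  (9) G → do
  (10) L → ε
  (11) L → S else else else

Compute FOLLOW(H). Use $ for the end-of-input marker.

FIRST(G): from G→else do we get {else}; from G→else else C do we get {else}; from G→do we get {do}. So FIRST(G) = {do, else}.
FIRST(C): from C→G else L L we get {do, else}. So FIRST(C) = {do, else}.
FIRST(H): from H→C H do we get {do, else}; from H→else do we get {else}; from H→ε we get {ε}. So FIRST(H) = {ε, do, else}.
FIRST(S): from S→do do C do we get {do}; from S→L else H we get {do, else}. So FIRST(S) = {do, else}.
FIRST(L): from L→ε we get {ε}; from L→S else else else we get {do, else}. So FIRST(L) = {ε, do, else}.
FOLLOW(S) includes $ since S is the start symbol.
FOLLOW(S): in L→S else else else, S is followed by else else else with FIRST {else}. Thus FOLLOW(S) = {$, else}.
FOLLOW(H): in S→L else H, the suffix after H is empty, so FOLLOW(H) ⊇ FOLLOW(S) = {$, else}; in H→C H do, H is followed by do with FIRST {do}. Thus FOLLOW(H) = {$, do, else}.
FOLLOW(C): in S→do do C do, C is followed by do with FIRST {do}; in H→C H do, C is followed by H do with FIRST {do, else}; in G→else else C do, C is followed by do with FIRST {do}. Thus FOLLOW(C) = {do, else}.
FOLLOW(G): in C→G else L L, G is followed by else L L with FIRST {else}. Thus FOLLOW(G) = {else}.
FOLLOW(L): in S→L else H, L is followed by else H with FIRST {else}; in C→G else L L (occurrence 1), L is followed by L with FIRST {ε, do, else}; in C→G else L L (occurrence 1), the suffix after L is nullable, so FOLLOW(L) ⊇ FOLLOW(C) = {do, else}; in C→G else L L (occurrence 2), the suffix after L is empty, so FOLLOW(L) ⊇ FOLLOW(C) = {do, else}. Thus FOLLOW(L) = {do, else}.

{$, do, else}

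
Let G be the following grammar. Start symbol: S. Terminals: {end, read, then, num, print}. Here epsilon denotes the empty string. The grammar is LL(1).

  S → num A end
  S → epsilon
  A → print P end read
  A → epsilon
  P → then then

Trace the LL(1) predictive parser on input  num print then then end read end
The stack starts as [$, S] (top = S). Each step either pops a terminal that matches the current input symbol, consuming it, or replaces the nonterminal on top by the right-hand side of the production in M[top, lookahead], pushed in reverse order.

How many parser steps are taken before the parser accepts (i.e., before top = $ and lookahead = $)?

10

step 1: stack=$ S  input=num print then then end read end $  — expand S → num A end
step 2: stack=$ end A num  input=num print then then end read end $  — match num
step 3: stack=$ end A  input=print then then end read end $  — expand A → print P end read
step 4: stack=$ end read end P print  input=print then then end read end $  — match print
step 5: stack=$ end read end P  input=then then end read end $  — expand P → then then
step 6: stack=$ end read end then then  input=then then end read end $  — match then
step 7: stack=$ end read end then  input=then end read end $  — match then
step 8: stack=$ end read end  input=end read end $  — match end
step 9: stack=$ end read  input=read end $  — match read
step 10: stack=$ end  input=end $  — match end
Accept reached after 10 steps.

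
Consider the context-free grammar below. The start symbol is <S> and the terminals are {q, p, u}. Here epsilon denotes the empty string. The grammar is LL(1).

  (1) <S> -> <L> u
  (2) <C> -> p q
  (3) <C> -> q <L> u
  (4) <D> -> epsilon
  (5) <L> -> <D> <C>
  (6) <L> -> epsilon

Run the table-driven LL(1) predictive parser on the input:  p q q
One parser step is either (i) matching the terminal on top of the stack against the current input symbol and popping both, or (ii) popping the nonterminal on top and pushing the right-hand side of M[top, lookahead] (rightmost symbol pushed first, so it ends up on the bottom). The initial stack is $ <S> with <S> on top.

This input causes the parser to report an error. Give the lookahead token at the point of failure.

     Stack        Input    Action
  1  $ <S>        p q q $  expand <S> -> <L> u
  2  $ u <L>      p q q $  expand <L> -> <D> <C>
  3  $ u <C> <D>  p q q $  expand <D> -> epsilon
  4  $ u <C>      p q q $  expand <C> -> p q
  5  $ u q p      p q q $  match p
  6  $ u q        q q $    match q
  7  $ u          q $      error: top is terminal u but lookahead is q

q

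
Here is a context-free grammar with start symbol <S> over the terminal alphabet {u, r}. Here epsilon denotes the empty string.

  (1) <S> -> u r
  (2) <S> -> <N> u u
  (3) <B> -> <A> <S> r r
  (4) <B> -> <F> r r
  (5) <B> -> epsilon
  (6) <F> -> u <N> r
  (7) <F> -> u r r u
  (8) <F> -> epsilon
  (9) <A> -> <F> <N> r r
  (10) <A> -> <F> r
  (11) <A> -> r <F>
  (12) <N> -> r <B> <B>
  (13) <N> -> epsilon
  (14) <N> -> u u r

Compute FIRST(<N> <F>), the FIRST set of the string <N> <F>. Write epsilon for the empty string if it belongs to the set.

FIRST(<F>): from <F>->u <N> r we get {u}; from <F>->u r r u we get {u}; from <F>->epsilon we get {epsilon}. So FIRST(<F>) = {epsilon, u}.
FIRST(<N>): from <N>->r <B> <B> we get {r}; from <N>->epsilon we get {epsilon}; from <N>->u u r we get {u}. So FIRST(<N>) = {epsilon, r, u}.
FIRST(<S>): from <S>->u r we get {u}; from <S>-><N> u u we get {r, u}. So FIRST(<S>) = {r, u}.
FIRST(<A>): from <A>-><F> <N> r r we get {r, u}; from <A>-><F> r we get {r, u}; from <A>->r <F> we get {r}. So FIRST(<A>) = {r, u}.
FIRST(<B>): from <B>-><A> <S> r r we get {r, u}; from <B>-><F> r r we get {r, u}; from <B>->epsilon we get {epsilon}. So FIRST(<B>) = {epsilon, r, u}.
FIRST(<N> <F>): take FIRST of each symbol in turn, carrying on past any symbol whose FIRST contains epsilon; result {epsilon, r, u}.

{epsilon, r, u}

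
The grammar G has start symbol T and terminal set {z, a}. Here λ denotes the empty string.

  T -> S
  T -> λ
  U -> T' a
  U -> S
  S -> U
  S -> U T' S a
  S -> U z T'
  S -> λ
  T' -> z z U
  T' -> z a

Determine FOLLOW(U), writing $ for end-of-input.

FIRST(T'): from T'->z z U we get {z}; from T'->z a we get {z}. So FIRST(T') = {z}.
FIRST(T): from T->S we get {λ, z}; from T->λ we get {λ}. So FIRST(T) = {λ, z}.
FIRST(U): from U->T' a we get {z}; from U->S we get {λ, z}. So FIRST(U) = {λ, z}.
FIRST(S): from S->U we get {λ, z}; from S->U T' S a we get {z}; from S->U z T' we get {z}; from S->λ we get {λ}. So FIRST(S) = {λ, z}.
FOLLOW(T) includes $ since T is the start symbol.
FOLLOW(T): T appears on no right-hand side. Thus FOLLOW(T) = {$}.
FOLLOW(U): in S->U, the suffix after U is empty, so FOLLOW(U) ⊇ FOLLOW(S) = {$, a, z}; in S->U T' S a, U is followed by T' S a with FIRST {z}; in S->U z T', U is followed by z T' with FIRST {z}; in T'->z z U, the suffix after U is empty, so FOLLOW(U) ⊇ FOLLOW(T') = {$, a, z}. Thus FOLLOW(U) = {$, a, z}.
FOLLOW(S): in T->S, the suffix after S is empty, so FOLLOW(S) ⊇ FOLLOW(T) = {$}; in U->S, the suffix after S is empty, so FOLLOW(S) ⊇ FOLLOW(U) = {$, a, z}; in S->U T' S a, S is followed by a with FIRST {a}. Thus FOLLOW(S) = {$, a, z}.
FOLLOW(T'): in U->T' a, T' is followed by a with FIRST {a}; in S->U T' S a, T' is followed by S a with FIRST {a, z}; in S->U z T', the suffix after T' is empty, so FOLLOW(T') ⊇ FOLLOW(S) = {$, a, z}. Thus FOLLOW(T') = {$, a, z}.

{$, a, z}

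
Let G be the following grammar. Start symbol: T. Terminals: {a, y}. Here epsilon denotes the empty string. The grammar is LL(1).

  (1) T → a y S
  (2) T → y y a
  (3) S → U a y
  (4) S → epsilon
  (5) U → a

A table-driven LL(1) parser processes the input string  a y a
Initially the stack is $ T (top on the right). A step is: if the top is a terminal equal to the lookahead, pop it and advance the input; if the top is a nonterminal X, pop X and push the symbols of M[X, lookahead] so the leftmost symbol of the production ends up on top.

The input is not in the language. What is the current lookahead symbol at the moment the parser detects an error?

step 1: stack=$ T  input=a y a $  — expand T → a y S
step 2: stack=$ S y a  input=a y a $  — match a
step 3: stack=$ S y  input=y a $  — match y
step 4: stack=$ S  input=a $  — expand S → U a y
step 5: stack=$ y a U  input=a $  — expand U → a
step 6: stack=$ y a a  input=a $  — match a
step 7: stack=$ y a  input=$  — error: top is terminal a but lookahead is $

$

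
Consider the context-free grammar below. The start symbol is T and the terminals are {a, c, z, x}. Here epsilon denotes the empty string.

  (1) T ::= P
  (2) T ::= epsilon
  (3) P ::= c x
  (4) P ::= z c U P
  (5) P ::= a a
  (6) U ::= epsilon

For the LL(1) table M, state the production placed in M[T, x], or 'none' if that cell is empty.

FIRST(P) = {a, c, z}
FIRST(U) = {epsilon}
FIRST(T) = {epsilon, a, c, z}  (via P)
FOLLOW(T) includes $ since T is the start symbol.
FOLLOW(T): T appears on no right-hand side. Thus FOLLOW(T) = {$}.
For T ::= P: FIRST(P) = {a, c, z}, so it goes in M[T, t] for t ∈ {a, c, z}.
For T ::= epsilon: FIRST(epsilon) = {epsilon}, so it goes in M[T, t] for t ∈ {}; since epsilon ∈ FIRST, also for every t ∈ FOLLOW(T) = {$}.
None of these place a production in M[T, x].

none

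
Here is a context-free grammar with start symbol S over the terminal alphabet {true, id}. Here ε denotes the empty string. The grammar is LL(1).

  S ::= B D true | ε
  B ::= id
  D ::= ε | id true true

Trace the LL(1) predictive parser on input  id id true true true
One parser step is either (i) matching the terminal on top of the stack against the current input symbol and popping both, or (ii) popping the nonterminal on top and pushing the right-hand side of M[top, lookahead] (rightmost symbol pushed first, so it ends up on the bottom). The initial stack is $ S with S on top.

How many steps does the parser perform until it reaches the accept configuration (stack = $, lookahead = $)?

8

step 1: stack=$ S  input=id id true true true $  — expand S ::= B D true
step 2: stack=$ true D B  input=id id true true true $  — expand B ::= id
step 3: stack=$ true D id  input=id id true true true $  — match id
step 4: stack=$ true D  input=id true true true $  — expand D ::= id true true
step 5: stack=$ true true true id  input=id true true true $  — match id
step 6: stack=$ true true true  input=true true true $  — match true
step 7: stack=$ true true  input=true true $  — match true
step 8: stack=$ true  input=true $  — match true
Accept reached after 8 steps.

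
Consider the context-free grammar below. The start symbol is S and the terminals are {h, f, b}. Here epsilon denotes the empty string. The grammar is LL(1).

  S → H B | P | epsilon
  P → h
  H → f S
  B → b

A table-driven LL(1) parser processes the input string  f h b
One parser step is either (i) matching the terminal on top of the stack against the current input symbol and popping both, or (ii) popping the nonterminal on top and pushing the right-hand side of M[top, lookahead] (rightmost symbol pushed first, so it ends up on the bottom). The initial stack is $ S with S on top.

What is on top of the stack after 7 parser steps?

b

     Stack    Input    Action
  1  $ S      f h b $  expand S → H B
  2  $ B H    f h b $  expand H → f S
  3  $ B S f  f h b $  match f
  4  $ B S    h b $    expand S → P
  5  $ B P    h b $    expand P → h
  6  $ B h    h b $    match h
  7  $ B      b $      expand B → b
Stack after step 7: $ b (top = b).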